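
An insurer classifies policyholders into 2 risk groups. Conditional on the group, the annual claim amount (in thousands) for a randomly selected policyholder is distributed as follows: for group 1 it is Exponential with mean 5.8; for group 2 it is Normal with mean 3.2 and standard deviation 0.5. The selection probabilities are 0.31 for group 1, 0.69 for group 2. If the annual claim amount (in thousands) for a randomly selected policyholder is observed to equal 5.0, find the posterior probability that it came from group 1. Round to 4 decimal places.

0.9639

Likelihoods f(5.0 | ·): 1: 0.0728082; 2: 0.0012238.
Posterior ∝ prior × likelihood. Numerator for 1: 0.31·0.0728082 = 0.0225705.
Normalizing constant: 0.31·0.0728082 + 0.69·0.0012238 = 0.023415.
P(1 | observation) = 0.0225705 / 0.023415 = 0.963937.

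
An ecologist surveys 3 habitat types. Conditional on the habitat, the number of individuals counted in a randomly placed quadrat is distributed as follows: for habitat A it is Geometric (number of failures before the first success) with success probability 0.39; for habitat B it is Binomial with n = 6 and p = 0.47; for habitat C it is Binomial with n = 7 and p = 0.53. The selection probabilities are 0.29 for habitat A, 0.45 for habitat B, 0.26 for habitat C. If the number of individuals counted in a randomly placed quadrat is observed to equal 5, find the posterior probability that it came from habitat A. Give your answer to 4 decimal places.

Likelihoods P(X=5 | ·): A: 0.0329393; B: 0.0729317; C: 0.193997.
Posterior ∝ prior × likelihood. Numerator for A: 0.29·0.0329393 = 0.00955238.
Normalizing constant: 0.29·0.0329393 + 0.45·0.0729317 + 0.26·0.193997 = 0.0928108.
P(A | observation) = 0.00955238 / 0.0928108 = 0.102923.

0.1029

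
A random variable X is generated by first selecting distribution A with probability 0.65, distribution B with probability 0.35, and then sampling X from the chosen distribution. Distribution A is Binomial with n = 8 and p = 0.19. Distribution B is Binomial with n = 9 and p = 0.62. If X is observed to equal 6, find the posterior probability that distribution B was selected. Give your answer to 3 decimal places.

Likelihoods P(X=6 | ·): A: 0.00086427; B: 0.261806.
Posterior ∝ prior × likelihood. Numerator for B: 0.35·0.261806 = 0.0916322.
Normalizing constant: 0.65·0.00086427 + 0.35·0.261806 = 0.092194.
P(B | observation) = 0.0916322 / 0.092194 = 0.993907.

0.994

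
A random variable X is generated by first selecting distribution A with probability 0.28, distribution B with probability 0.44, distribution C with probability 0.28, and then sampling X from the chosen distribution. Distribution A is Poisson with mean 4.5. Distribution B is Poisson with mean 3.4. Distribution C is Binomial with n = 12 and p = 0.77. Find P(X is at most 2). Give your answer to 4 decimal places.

Conditional on each component, P(X ≤ 2): A: 0.173578; B: 0.33974; C: 1.71131e-05.
By total probability, P(X ≤ 2) = 0.28·0.173578 + 0.44·0.33974 + 0.28·1.71131e-05 = 0.198092.

0.1981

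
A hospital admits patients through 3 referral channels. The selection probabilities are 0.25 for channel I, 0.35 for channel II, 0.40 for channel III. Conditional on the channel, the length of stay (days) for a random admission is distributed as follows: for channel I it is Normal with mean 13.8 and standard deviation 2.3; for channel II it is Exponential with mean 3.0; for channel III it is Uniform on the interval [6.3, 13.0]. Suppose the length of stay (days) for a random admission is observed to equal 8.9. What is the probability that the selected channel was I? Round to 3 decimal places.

0.064

Likelihoods f(8.9 | ·): I: 0.017931; II: 0.0171582; III: 0.149254.
Posterior ∝ prior × likelihood. Numerator for I: 0.25·0.017931 = 0.00448275.
Normalizing constant: 0.25·0.017931 + 0.35·0.0171582 + 0.4·0.149254 = 0.0701896.
P(I | observation) = 0.00448275 / 0.0701896 = 0.0638663.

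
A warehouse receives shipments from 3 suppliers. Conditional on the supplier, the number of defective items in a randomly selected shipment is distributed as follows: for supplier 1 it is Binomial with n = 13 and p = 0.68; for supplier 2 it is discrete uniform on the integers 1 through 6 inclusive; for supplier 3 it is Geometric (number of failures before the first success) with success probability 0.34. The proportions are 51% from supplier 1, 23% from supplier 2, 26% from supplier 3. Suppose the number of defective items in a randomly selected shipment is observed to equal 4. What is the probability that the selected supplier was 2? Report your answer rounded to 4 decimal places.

0.6626

Likelihoods P(X=4 | ·): 1: 0.00537888; 2: 0.166667; 3: 0.0645141.
Posterior ∝ prior × likelihood. Numerator for 2: 0.23·0.166667 = 0.0383333.
Normalizing constant: 0.51·0.00537888 + 0.23·0.166667 + 0.26·0.0645141 = 0.0578502.
P(2 | observation) = 0.0383333 / 0.0578502 = 0.662631.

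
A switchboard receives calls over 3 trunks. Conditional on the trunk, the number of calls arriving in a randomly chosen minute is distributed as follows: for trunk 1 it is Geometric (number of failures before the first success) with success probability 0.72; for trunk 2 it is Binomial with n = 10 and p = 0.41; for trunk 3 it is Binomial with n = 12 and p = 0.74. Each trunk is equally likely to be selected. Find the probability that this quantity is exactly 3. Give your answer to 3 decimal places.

Conditional on each trunk, P(X = 3): 1: 0.0158054; 2: 0.205824; 3: 0.000484036.
By total probability, P(X = 3) = 0.333333·0.0158054 + 0.333333·0.205824 + 0.333333·0.000484036 = 0.074038.

0.074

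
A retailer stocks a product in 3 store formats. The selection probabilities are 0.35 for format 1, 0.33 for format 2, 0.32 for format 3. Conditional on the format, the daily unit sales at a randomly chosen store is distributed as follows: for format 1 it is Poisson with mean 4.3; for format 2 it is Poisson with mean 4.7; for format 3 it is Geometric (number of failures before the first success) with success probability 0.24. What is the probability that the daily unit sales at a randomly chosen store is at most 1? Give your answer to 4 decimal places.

Conditional on each format, P(X ≤ 1): 1: 0.0719134; 2: 0.0518431; 3: 0.4224.
By total probability, P(X ≤ 1) = 0.35·0.0719134 + 0.33·0.0518431 + 0.32·0.4224 = 0.177446.

0.1774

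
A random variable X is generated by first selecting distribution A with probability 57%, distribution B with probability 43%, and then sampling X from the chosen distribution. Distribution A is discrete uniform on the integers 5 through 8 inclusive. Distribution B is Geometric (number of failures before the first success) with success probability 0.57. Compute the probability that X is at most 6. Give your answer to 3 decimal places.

Conditional on each component, P(X ≤ 6): A: 0.5; B: 0.997282.
By total probability, P(X ≤ 6) = 0.57·0.5 + 0.43·0.997282 = 0.713831.

0.714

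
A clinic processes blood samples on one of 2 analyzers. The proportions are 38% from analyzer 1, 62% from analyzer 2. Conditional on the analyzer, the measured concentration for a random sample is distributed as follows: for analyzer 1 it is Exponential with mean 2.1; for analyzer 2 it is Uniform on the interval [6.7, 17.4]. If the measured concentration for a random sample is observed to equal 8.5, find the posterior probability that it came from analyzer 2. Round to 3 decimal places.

0.948

Likelihoods f(8.5 | ·): 1: 0.00831615; 2: 0.0934579.
Posterior ∝ prior × likelihood. Numerator for 2: 0.62·0.0934579 = 0.0579439.
Normalizing constant: 0.38·0.00831615 + 0.62·0.0934579 = 0.0611041.
P(2 | observation) = 0.0579439 / 0.0611041 = 0.948283.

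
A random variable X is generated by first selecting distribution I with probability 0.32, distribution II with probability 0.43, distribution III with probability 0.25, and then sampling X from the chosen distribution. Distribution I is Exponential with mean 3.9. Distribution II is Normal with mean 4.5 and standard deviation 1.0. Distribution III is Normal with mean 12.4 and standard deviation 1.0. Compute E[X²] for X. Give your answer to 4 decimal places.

For each component E[X²] = Var + (mean)², giving I: 30.42; II: 21.25; III: 154.76.
Overall E[X²] = 0.32·30.42 + 0.43·21.25 + 0.25·154.76 = 57.5619.

57.5619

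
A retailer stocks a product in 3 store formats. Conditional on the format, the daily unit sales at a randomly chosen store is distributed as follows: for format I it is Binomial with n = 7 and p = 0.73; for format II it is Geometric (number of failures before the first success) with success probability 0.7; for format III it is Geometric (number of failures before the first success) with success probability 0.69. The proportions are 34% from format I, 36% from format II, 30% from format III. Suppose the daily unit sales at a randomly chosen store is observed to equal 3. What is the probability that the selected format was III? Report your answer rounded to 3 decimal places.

0.164

Likelihoods P(X=3 | ·): I: 0.0723589; II: 0.0189; III: 0.0205558.
Posterior ∝ prior × likelihood. Numerator for III: 0.3·0.0205558 = 0.00616674.
Normalizing constant: 0.34·0.0723589 + 0.36·0.0189 + 0.3·0.0205558 = 0.0375727.
P(III | observation) = 0.00616674 / 0.0375727 = 0.164128.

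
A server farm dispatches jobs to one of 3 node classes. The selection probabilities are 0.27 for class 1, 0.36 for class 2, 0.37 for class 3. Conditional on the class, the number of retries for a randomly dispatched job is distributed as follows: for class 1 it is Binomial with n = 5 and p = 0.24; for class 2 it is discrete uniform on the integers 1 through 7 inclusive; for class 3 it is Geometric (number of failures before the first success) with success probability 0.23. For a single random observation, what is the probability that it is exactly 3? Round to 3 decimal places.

0.112

Conditional on each class, P(X = 3): 1: 0.0798474; 2: 0.142857; 3: 0.105003.
By total probability, P(X = 3) = 0.27·0.0798474 + 0.36·0.142857 + 0.37·0.105003 = 0.111838.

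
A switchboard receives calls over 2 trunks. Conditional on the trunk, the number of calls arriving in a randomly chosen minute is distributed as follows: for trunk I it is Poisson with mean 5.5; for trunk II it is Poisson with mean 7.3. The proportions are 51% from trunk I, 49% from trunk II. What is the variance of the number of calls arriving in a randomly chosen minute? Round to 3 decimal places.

7.192

Per component, I: μ=5.5, E[X²]=35.75; II: μ=7.3, E[X²]=60.59.
E[X] = 0.51·5.5 + 0.49·7.3 = 6.382.
E[X²] = 0.51·35.75 + 0.49·60.59 = 47.9216.
Var(X) = E[X²] − (E[X])² = 47.9216 − 40.7299 = 7.19168.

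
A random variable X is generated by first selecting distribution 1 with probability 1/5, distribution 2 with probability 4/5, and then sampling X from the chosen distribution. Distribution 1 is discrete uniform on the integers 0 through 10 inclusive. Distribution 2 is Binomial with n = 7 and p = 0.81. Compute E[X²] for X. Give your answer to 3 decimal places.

33.581

For each component E[X²] = Var + (mean)², giving 1: 35; 2: 33.2262.
Overall E[X²] = 0.2·35 + 0.8·33.2262 = 33.581.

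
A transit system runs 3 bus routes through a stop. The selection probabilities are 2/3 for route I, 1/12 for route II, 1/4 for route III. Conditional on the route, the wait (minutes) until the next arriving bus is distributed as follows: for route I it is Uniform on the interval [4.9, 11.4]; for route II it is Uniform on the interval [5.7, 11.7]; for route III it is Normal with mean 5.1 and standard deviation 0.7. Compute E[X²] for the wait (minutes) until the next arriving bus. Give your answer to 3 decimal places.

For each component E[X²] = Var + (mean)², giving I: 69.9433; II: 78.69; III: 26.5.
Overall E[X²] = 0.666667·69.9433 + 0.0833333·78.69 + 0.25·26.5 = 59.8114.

59.811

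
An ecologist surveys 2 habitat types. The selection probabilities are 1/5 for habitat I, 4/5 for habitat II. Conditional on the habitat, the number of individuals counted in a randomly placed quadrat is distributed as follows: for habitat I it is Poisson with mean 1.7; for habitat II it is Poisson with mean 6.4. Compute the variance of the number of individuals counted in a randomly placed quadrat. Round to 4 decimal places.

8.9944

Per component, I: μ=1.7, E[X²]=4.59; II: μ=6.4, E[X²]=47.36.
E[X] = 0.2·1.7 + 0.8·6.4 = 5.46.
E[X²] = 0.2·4.59 + 0.8·47.36 = 38.806.
Var(X) = E[X²] − (E[X])² = 38.806 − 29.8116 = 8.9944.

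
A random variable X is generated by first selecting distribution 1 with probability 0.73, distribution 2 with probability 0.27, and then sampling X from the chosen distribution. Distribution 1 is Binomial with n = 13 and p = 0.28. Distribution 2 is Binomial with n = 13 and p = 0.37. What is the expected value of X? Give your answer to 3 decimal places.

Component means — 1: 3.64; 2: 4.81.
E[X] = 0.73·3.64 + 0.27·4.81 = 3.9559.

3.956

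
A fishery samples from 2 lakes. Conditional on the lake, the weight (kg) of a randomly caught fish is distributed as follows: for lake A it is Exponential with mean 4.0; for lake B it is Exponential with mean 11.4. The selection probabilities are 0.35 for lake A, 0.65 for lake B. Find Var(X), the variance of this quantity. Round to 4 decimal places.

102.5319

Per component, A: μ=4, E[X²]=32; B: μ=11.4, E[X²]=259.92.
E[X] = 0.35·4 + 0.65·11.4 = 8.81.
E[X²] = 0.35·32 + 0.65·259.92 = 180.148.
Var(X) = E[X²] − (E[X])² = 180.148 − 77.6161 = 102.532.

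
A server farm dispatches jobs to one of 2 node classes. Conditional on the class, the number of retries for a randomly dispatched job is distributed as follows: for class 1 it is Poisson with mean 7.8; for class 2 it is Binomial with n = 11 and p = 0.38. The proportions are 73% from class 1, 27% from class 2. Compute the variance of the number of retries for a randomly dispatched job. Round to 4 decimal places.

Per component, 1: μ=7.8, E[X²]=68.64; 2: μ=4.18, E[X²]=20.064.
E[X] = 0.73·7.8 + 0.27·4.18 = 6.8226.
E[X²] = 0.73·68.64 + 0.27·20.064 = 55.5245.
Var(X) = E[X²] − (E[X])² = 55.5245 − 46.5479 = 8.97661.

8.9766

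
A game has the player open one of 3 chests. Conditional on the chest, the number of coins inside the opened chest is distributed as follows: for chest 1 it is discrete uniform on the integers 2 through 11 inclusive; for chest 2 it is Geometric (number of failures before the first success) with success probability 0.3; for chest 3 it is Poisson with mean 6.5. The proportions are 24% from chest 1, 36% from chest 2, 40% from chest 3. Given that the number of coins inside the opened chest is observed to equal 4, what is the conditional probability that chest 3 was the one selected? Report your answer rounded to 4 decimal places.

0.4725

Likelihoods P(X=4 | ·): 1: 0.1; 2: 0.07203; 3: 0.111822.
Posterior ∝ prior × likelihood. Numerator for 3: 0.4·0.111822 = 0.0447289.
Normalizing constant: 0.24·0.1 + 0.36·0.07203 + 0.4·0.111822 = 0.0946597.
P(3 | observation) = 0.0447289 / 0.0946597 = 0.472523.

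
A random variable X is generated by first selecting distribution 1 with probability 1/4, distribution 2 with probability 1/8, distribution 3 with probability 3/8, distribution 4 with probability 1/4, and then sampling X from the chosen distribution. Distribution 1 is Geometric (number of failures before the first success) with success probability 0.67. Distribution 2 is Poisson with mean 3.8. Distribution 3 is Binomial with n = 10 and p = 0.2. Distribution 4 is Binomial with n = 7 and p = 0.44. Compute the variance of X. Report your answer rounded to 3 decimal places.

2.941

Per component, 1: μ=0.492537, E[X²]=0.977723; 2: μ=3.8, E[X²]=18.24; 3: μ=2, E[X²]=5.6; 4: μ=3.08, E[X²]=11.2112.
E[X] = 0.25·0.492537 + 0.125·3.8 + 0.375·2 + 0.25·3.08 = 2.11813.
E[X²] = 0.25·0.977723 + 0.125·18.24 + 0.375·5.6 + 0.25·11.2112 = 7.42723.
Var(X) = E[X²] − (E[X])² = 7.42723 − 4.48649 = 2.94074.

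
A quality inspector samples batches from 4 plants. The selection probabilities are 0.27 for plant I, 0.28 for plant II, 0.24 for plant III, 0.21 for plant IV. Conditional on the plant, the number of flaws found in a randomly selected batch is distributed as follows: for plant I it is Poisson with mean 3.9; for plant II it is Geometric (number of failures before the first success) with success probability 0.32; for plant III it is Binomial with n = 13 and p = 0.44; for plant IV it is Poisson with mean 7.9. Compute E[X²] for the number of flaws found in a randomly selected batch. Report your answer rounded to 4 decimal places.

31.6697

For each component E[X²] = Var + (mean)², giving I: 19.11; II: 11.1562; III: 35.9216; IV: 70.31.
Overall E[X²] = 0.27·19.11 + 0.28·11.1562 + 0.24·35.9216 + 0.21·70.31 = 31.6697.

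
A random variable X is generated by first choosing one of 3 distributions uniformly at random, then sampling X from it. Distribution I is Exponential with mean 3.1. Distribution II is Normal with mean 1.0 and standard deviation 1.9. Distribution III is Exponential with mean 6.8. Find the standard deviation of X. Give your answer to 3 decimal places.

Per component, I: μ=3.1, E[X²]=19.22; II: μ=1, E[X²]=4.61; III: μ=6.8, E[X²]=92.48.
E[X] = 0.333333·3.1 + 0.333333·1 + 0.333333·6.8 = 3.63333.
E[X²] = 0.333333·19.22 + 0.333333·4.61 + 0.333333·92.48 = 38.77.
Var(X) = E[X²] − (E[X])² = 38.77 − 13.2011 = 25.5689.
SD(X) = √25.5689 = 5.05657.

5.057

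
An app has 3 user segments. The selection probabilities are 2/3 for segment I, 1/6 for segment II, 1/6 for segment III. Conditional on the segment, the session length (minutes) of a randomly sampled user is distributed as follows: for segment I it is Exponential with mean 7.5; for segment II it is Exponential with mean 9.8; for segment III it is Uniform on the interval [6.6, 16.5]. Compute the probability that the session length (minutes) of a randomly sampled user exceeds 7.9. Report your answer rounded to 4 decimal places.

0.4517

Conditional on each segment, P(X > 7.9): I: 0.348773; II: 0.446586; III: 0.868687.
By total probability, P(X > 7.9) = 0.666667·0.348773 + 0.166667·0.446586 + 0.166667·0.868687 = 0.451728.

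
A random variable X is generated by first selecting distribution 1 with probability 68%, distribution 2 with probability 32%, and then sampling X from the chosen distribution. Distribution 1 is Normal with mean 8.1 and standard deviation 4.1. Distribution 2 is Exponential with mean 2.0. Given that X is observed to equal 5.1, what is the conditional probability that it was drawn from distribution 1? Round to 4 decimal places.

Likelihoods f(5.1 | ·): 1: 0.0744503; 2: 0.0390408.
Posterior ∝ prior × likelihood. Numerator for 1: 0.68·0.0744503 = 0.0506262.
Normalizing constant: 0.68·0.0744503 + 0.32·0.0390408 = 0.0631193.
P(1 | observation) = 0.0506262 / 0.0631193 = 0.802072.

0.8021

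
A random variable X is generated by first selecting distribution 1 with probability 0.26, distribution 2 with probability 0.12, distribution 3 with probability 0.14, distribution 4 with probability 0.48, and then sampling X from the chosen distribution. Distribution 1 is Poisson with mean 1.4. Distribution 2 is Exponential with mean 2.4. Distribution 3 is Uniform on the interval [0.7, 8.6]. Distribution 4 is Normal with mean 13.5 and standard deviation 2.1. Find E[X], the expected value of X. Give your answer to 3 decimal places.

7.783

Component means — 1: 1.4; 2: 2.4; 3: 4.65; 4: 13.5.
E[X] = 0.26·1.4 + 0.12·2.4 + 0.14·4.65 + 0.48·13.5 = 7.783.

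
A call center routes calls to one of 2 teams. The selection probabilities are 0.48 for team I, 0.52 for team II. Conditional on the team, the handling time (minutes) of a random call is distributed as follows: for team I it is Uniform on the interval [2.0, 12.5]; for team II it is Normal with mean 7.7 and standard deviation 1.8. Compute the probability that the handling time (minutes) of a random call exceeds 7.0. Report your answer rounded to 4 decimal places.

0.5901

Conditional on each team, P(X > 7.0): I: 0.52381; II: 0.651321.
By total probability, P(X > 7.0) = 0.48·0.52381 + 0.52·0.651321 = 0.590115.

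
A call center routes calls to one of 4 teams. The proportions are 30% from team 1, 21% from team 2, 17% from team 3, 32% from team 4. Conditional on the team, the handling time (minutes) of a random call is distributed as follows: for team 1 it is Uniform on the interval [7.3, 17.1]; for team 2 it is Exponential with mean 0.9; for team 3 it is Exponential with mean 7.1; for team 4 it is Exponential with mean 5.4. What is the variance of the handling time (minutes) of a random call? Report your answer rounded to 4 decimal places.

37.1723

Per component, 1: μ=12.2, E[X²]=156.843; 2: μ=0.9, E[X²]=1.62; 3: μ=7.1, E[X²]=100.82; 4: μ=5.4, E[X²]=58.32.
E[X] = 0.3·12.2 + 0.21·0.9 + 0.17·7.1 + 0.32·5.4 = 6.784.
E[X²] = 0.3·156.843 + 0.21·1.62 + 0.17·100.82 + 0.32·58.32 = 83.195.
Var(X) = E[X²] − (E[X])² = 83.195 − 46.0227 = 37.1723.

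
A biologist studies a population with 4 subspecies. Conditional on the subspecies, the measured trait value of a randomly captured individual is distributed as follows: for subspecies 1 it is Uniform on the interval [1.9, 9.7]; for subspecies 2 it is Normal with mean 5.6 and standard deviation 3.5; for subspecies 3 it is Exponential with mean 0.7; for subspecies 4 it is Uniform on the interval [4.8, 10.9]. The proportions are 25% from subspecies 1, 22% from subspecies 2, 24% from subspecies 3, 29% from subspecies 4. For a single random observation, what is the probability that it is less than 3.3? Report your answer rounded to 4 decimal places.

Conditional on each subspecies, P(X < 3.3): 1: 0.179487; 2: 0.255545; 3: 0.991034; 4: 0.
By total probability, P(X < 3.3) = 0.25·0.179487 + 0.22·0.255545 + 0.24·0.991034 + 0.29·0 = 0.33894.

0.3389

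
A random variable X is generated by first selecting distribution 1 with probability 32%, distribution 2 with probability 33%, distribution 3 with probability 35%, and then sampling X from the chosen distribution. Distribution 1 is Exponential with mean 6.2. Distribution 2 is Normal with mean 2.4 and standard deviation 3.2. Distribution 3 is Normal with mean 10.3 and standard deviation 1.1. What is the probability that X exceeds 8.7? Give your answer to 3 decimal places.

0.411

Conditional on each component, P(X > 8.7): 1: 0.245803; 2: 0.0244909; 3: 0.927102.
By total probability, P(X > 8.7) = 0.32·0.245803 + 0.33·0.0244909 + 0.35·0.927102 = 0.411225.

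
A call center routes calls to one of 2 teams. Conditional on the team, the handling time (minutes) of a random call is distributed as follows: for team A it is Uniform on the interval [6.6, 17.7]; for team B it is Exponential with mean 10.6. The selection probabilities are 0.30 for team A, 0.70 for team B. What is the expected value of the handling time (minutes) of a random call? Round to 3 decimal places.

11.065

Component means — A: 12.15; B: 10.6.
E[X] = 0.3·12.15 + 0.7·10.6 = 11.065.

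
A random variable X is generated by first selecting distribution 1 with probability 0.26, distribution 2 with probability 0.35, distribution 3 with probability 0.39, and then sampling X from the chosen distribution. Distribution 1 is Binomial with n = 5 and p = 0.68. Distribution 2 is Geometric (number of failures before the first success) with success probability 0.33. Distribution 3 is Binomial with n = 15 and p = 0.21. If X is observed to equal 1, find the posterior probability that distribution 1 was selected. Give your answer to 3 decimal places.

0.070

Likelihoods P(X=1 | ·): 1: 0.0356516; 2: 0.2211; 3: 0.116169.
Posterior ∝ prior × likelihood. Numerator for 1: 0.26·0.0356516 = 0.00926941.
Normalizing constant: 0.26·0.0356516 + 0.35·0.2211 + 0.39·0.116169 = 0.13196.
P(1 | observation) = 0.00926941 / 0.13196 = 0.070244.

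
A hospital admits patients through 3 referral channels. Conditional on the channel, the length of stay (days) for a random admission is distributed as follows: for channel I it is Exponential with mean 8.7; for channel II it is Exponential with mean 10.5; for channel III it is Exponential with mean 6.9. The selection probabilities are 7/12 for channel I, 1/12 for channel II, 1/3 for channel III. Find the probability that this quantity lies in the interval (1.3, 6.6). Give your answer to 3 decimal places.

Conditional on each channel, P(1.3 < X < 6.6): I: 0.392891; II: 0.350195; III: 0.444052.
By total probability, P(1.3 < X < 6.6) = 0.583333·0.392891 + 0.0833333·0.350195 + 0.333333·0.444052 = 0.406386.

0.406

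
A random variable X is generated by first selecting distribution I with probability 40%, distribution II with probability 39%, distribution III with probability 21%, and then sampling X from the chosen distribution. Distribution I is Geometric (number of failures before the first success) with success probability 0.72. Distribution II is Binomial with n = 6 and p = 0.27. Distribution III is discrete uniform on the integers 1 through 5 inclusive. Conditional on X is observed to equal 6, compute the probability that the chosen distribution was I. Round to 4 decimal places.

Likelihoods P(X=6 | ·): I: 0.000346961; II: 0.00038742; III: 0.
Posterior ∝ prior × likelihood. Numerator for I: 0.4·0.000346961 = 0.000138784.
Normalizing constant: 0.4·0.000346961 + 0.39·0.00038742 + 0.21·0 = 0.000289878.
P(I | observation) = 0.000138784 / 0.000289878 = 0.478768.

0.4788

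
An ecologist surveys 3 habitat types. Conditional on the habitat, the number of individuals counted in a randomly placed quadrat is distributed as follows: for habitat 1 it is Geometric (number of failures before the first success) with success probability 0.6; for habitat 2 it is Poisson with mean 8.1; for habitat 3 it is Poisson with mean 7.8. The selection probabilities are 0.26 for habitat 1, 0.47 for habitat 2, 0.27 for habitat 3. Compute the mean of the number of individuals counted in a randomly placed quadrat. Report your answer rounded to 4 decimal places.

Component means — 1: 0.666667; 2: 8.1; 3: 7.8.
E[X] = 0.26·0.666667 + 0.47·8.1 + 0.27·7.8 = 6.08633.

6.0863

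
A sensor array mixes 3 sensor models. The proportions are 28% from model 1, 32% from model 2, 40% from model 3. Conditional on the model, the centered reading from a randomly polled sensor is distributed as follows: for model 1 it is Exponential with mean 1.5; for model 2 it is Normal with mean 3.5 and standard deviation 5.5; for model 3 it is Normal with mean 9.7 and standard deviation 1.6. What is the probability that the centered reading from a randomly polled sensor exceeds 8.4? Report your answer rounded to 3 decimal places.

Conditional on each model, P(X > 8.4): 1: 0.00369786; 2: 0.186489; 3: 0.791748.
By total probability, P(X > 8.4) = 0.28·0.00369786 + 0.32·0.186489 + 0.4·0.791748 = 0.377411.

0.377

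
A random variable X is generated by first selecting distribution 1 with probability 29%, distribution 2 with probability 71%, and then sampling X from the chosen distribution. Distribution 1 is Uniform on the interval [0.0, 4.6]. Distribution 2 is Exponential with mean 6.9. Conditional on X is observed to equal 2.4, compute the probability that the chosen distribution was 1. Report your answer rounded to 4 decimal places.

Likelihoods f(2.4 | ·): 1: 0.217391; 2: 0.102351.
Posterior ∝ prior × likelihood. Numerator for 1: 0.29·0.217391 = 0.0630435.
Normalizing constant: 0.29·0.217391 + 0.71·0.102351 = 0.135713.
P(1 | observation) = 0.0630435 / 0.135713 = 0.464536.

0.4645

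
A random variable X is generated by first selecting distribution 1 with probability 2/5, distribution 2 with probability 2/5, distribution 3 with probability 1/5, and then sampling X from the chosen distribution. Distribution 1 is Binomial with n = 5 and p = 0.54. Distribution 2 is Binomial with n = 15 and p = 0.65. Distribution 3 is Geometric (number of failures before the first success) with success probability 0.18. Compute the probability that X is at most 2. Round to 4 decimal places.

0.2599

Conditional on each component, P(X ≤ 2): 1: 0.425319; 2: 5.66497e-05; 3: 0.448632.
By total probability, P(X ≤ 2) = 0.4·0.425319 + 0.4·5.66497e-05 + 0.2·0.448632 = 0.259877.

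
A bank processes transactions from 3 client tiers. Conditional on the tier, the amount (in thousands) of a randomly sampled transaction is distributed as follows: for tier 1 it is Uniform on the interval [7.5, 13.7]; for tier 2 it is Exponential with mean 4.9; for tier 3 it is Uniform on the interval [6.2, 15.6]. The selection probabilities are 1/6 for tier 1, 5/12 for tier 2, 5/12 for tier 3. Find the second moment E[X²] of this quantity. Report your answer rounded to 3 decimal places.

For each component E[X²] = Var + (mean)², giving 1: 115.563; 2: 48.02; 3: 126.173.
Overall E[X²] = 0.166667·115.563 + 0.416667·48.02 + 0.416667·126.173 = 91.8411.

91.841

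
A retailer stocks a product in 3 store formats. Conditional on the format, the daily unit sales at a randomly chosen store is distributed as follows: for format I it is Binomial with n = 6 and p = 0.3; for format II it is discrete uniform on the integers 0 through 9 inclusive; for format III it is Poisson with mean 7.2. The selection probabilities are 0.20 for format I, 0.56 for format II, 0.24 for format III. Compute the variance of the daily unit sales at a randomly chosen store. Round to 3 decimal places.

Per component, I: μ=1.8, E[X²]=4.5; II: μ=4.5, E[X²]=28.5; III: μ=7.2, E[X²]=59.04.
E[X] = 0.2·1.8 + 0.56·4.5 + 0.24·7.2 = 4.608.
E[X²] = 0.2·4.5 + 0.56·28.5 + 0.24·59.04 = 31.0296.
Var(X) = E[X²] − (E[X])² = 31.0296 − 21.2337 = 9.79594.

9.796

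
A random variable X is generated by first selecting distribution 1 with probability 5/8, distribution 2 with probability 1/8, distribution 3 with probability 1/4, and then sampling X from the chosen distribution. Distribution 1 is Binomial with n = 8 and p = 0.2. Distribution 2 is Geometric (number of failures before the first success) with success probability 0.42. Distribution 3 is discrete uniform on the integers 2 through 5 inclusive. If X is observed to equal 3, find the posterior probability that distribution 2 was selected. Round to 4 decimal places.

Likelihoods P(X=3 | ·): 1: 0.146801; 2: 0.081947; 3: 0.25.
Posterior ∝ prior × likelihood. Numerator for 2: 0.125·0.081947 = 0.0102434.
Normalizing constant: 0.625·0.146801 + 0.125·0.081947 + 0.25·0.25 = 0.164494.
P(2 | observation) = 0.0102434 / 0.164494 = 0.0622721.

0.0623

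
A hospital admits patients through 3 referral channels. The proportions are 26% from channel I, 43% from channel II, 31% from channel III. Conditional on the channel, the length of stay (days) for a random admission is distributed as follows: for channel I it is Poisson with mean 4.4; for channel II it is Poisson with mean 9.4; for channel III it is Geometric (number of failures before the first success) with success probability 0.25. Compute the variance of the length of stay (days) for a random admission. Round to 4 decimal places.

Per component, I: μ=4.4, E[X²]=23.76; II: μ=9.4, E[X²]=97.76; III: μ=3, E[X²]=21.
E[X] = 0.26·4.4 + 0.43·9.4 + 0.31·3 = 6.116.
E[X²] = 0.26·23.76 + 0.43·97.76 + 0.31·21 = 54.7244.
Var(X) = E[X²] − (E[X])² = 54.7244 − 37.4055 = 17.3189.

17.3189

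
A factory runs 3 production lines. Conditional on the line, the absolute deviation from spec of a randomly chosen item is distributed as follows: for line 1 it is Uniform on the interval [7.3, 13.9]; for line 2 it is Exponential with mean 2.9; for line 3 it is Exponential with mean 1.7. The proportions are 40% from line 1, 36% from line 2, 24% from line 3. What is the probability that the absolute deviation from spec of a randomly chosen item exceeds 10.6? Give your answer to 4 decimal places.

0.2098

Conditional on each line, P(X > 10.6): 1: 0.5; 2: 0.025857; 3: 0.00195905.
By total probability, P(X > 10.6) = 0.4·0.5 + 0.36·0.025857 + 0.24·0.00195905 = 0.209779.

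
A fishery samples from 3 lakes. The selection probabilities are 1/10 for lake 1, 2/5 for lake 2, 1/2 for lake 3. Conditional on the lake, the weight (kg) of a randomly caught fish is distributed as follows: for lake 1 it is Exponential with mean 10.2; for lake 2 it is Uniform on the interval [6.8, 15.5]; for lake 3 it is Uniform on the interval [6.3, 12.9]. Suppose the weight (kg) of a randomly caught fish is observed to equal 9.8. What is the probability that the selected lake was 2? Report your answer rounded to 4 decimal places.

0.3664

Likelihoods f(9.8 | ·): 1: 0.0375091; 2: 0.114943; 3: 0.151515.
Posterior ∝ prior × likelihood. Numerator for 2: 0.4·0.114943 = 0.045977.
Normalizing constant: 0.1·0.0375091 + 0.4·0.114943 + 0.5·0.151515 = 0.125485.
P(2 | observation) = 0.045977 / 0.125485 = 0.366393.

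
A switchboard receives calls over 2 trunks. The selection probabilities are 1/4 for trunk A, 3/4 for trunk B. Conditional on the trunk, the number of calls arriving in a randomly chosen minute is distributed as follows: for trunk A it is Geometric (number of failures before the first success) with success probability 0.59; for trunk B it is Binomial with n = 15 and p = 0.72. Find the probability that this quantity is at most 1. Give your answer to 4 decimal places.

0.2080

Conditional on each trunk, P(X ≤ 1): A: 0.8319; B: 2.01722e-07.
By total probability, P(X ≤ 1) = 0.25·0.8319 + 0.75·2.01722e-07 = 0.207975.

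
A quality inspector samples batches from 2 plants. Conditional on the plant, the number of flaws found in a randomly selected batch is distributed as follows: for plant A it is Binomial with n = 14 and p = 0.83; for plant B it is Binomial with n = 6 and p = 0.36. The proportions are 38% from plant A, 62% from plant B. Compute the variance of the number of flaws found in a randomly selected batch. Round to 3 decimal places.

Per component, A: μ=11.62, E[X²]=137; B: μ=2.16, E[X²]=6.048.
E[X] = 0.38·11.62 + 0.62·2.16 = 5.7548.
E[X²] = 0.38·137 + 0.62·6.048 = 55.8097.
Var(X) = E[X²] − (E[X])² = 55.8097 − 33.1177 = 22.692.

22.692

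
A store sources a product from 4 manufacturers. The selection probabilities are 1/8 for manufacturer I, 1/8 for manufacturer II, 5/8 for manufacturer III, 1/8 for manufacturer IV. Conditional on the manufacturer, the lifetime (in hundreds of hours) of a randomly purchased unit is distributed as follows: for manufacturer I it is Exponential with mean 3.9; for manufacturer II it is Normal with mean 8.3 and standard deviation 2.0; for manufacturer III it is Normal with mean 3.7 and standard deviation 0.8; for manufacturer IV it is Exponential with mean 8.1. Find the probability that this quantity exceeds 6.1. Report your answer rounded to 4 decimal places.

0.1939

Conditional on each manufacturer, P(X > 6.1): I: 0.209276; II: 0.864334; III: 0.0013499; IV: 0.470911.
By total probability, P(X > 6.1) = 0.125·0.209276 + 0.125·0.864334 + 0.625·0.0013499 + 0.125·0.470911 = 0.193909.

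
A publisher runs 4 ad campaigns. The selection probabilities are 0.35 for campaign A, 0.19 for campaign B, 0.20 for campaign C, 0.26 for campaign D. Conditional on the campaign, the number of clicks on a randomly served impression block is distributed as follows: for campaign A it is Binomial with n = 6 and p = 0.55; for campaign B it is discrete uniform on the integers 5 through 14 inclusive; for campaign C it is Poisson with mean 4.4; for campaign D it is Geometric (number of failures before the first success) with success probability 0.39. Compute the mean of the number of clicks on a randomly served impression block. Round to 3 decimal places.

4.247

Component means — A: 3.3; B: 9.5; C: 4.4; D: 1.5641.
E[X] = 0.35·3.3 + 0.19·9.5 + 0.2·4.4 + 0.26·1.5641 = 4.24667.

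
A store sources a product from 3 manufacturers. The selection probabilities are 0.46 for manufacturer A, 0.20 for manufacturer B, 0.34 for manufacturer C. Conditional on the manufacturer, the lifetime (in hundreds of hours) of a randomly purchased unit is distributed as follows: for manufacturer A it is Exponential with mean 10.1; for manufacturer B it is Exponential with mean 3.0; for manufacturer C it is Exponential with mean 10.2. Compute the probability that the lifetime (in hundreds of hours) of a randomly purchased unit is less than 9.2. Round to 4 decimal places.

0.6677

Conditional on each manufacturer, P(X < 9.2): A: 0.597834; B: 0.953424; C: 0.594227.
By total probability, P(X < 9.2) = 0.46·0.597834 + 0.2·0.953424 + 0.34·0.594227 = 0.667726.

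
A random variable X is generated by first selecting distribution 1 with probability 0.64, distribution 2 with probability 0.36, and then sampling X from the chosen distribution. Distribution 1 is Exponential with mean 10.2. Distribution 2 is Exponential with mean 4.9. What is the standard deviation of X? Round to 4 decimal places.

Per component, 1: μ=10.2, E[X²]=208.08; 2: μ=4.9, E[X²]=48.02.
E[X] = 0.64·10.2 + 0.36·4.9 = 8.292.
E[X²] = 0.64·208.08 + 0.36·48.02 = 150.458.
Var(X) = E[X²] − (E[X])² = 150.458 − 68.7573 = 81.7011.
SD(X) = √81.7011 = 9.03887.

9.0389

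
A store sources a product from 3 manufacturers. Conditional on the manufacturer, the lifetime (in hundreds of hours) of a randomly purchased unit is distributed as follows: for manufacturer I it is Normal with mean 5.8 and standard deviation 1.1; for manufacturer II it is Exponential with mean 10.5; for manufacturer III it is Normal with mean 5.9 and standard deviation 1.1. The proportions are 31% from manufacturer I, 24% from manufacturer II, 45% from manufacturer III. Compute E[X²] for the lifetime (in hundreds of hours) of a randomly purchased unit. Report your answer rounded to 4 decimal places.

79.9325

For each component E[X²] = Var + (mean)², giving I: 34.85; II: 220.5; III: 36.02.
Overall E[X²] = 0.31·34.85 + 0.24·220.5 + 0.45·36.02 = 79.9325.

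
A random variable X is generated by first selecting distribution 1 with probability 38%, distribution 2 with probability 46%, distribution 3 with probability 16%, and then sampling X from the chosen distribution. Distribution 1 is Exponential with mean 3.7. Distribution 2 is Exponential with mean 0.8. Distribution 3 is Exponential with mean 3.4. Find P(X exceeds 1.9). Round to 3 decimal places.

0.362

Conditional on each component, P(X > 1.9): 1: 0.598389; 2: 0.0930145; 3: 0.571881.
By total probability, P(X > 1.9) = 0.38·0.598389 + 0.46·0.0930145 + 0.16·0.571881 = 0.361676.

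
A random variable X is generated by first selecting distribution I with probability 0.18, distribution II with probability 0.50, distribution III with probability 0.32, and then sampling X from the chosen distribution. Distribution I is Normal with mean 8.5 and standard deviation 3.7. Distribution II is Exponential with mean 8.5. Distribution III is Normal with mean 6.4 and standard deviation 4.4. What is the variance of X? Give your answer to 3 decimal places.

45.744

Per component, I: μ=8.5, E[X²]=85.94; II: μ=8.5, E[X²]=144.5; III: μ=6.4, E[X²]=60.32.
E[X] = 0.18·8.5 + 0.5·8.5 + 0.32·6.4 = 7.828.
E[X²] = 0.18·85.94 + 0.5·144.5 + 0.32·60.32 = 107.022.
Var(X) = E[X²] − (E[X])² = 107.022 − 61.2776 = 45.744.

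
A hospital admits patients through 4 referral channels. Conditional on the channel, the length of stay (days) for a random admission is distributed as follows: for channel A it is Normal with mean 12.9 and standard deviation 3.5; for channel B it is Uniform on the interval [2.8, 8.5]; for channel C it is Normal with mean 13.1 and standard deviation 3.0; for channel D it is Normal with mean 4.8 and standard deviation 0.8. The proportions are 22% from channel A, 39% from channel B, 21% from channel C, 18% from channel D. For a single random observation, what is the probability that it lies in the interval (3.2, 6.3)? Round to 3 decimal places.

0.391

Conditional on each channel, P(3.2 < X < 6.3): A: 0.0268762; B: 0.54386; C: 0.0112219; D: 0.946854.
By total probability, P(3.2 < X < 6.3) = 0.22·0.0268762 + 0.39·0.54386 + 0.21·0.0112219 + 0.18·0.946854 = 0.390808.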